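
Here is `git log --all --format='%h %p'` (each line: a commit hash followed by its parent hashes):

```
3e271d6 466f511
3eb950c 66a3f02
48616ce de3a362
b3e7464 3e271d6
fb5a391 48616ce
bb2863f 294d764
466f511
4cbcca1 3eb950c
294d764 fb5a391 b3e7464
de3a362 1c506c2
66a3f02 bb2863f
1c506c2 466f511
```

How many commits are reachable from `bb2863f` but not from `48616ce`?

5

Reachable from bb2863f: {1c506c2, 294d764, 3e271d6, 466f511, 48616ce, b3e7464, bb2863f, de3a362, fb5a391}.
Reachable from 48616ce: {1c506c2, 466f511, 48616ce, de3a362}.
In bb2863f's history but not 48616ce's: {294d764, 3e271d6, b3e7464, bb2863f, fb5a391} — 5 commits.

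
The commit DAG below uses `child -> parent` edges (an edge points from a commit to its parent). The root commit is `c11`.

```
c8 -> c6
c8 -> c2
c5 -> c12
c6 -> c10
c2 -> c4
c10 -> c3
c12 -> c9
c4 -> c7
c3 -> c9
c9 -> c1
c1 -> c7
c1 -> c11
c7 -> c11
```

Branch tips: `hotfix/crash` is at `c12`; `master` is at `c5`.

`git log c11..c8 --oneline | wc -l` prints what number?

9

Reachable from c8: {c1, c10, c11, c2, c3, c4, c6, c7, c8, c9}.
Reachable from c11: {c11}.
In c8's history but not c11's: {c1, c10, c2, c3, c4, c6, c7, c8, c9} — 9 commits.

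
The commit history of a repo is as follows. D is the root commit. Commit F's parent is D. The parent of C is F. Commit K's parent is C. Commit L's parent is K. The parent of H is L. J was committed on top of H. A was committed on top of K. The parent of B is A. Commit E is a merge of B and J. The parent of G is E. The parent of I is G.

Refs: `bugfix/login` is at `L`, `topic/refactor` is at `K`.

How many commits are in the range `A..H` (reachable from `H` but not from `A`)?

Reachable from H: {C, D, F, H, K, L}.
Reachable from A: {A, C, D, F, K}.
In H's history but not A's: {H, L} — 2 commits.

2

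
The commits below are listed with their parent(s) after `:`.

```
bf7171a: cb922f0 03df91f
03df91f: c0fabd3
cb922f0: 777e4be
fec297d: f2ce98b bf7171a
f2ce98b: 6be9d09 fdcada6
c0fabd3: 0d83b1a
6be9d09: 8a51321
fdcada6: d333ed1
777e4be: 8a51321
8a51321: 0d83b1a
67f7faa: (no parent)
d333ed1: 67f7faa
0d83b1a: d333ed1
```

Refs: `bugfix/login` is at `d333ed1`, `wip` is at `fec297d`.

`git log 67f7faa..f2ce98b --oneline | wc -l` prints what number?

6

Reachable from f2ce98b: {0d83b1a, 67f7faa, 6be9d09, 8a51321, d333ed1, f2ce98b, fdcada6}.
Reachable from 67f7faa: {67f7faa}.
In f2ce98b's history but not 67f7faa's: {0d83b1a, 6be9d09, 8a51321, d333ed1, f2ce98b, fdcada6} — 6 commits.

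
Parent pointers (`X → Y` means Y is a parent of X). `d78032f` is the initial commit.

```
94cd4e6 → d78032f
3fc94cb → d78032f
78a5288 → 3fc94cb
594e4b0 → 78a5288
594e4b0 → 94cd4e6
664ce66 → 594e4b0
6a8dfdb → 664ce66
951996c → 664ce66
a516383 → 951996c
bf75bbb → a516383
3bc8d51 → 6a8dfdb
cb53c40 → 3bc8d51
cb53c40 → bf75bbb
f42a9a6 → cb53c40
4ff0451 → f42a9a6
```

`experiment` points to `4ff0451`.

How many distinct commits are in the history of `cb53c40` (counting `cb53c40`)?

Walking parent pointers from cb53c40: reachable set = {3bc8d51, 3fc94cb, 594e4b0, 664ce66, 6a8dfdb, 78a5288, 94cd4e6, 951996c, a516383, bf75bbb, cb53c40, d78032f}.
That is 12 commits.

12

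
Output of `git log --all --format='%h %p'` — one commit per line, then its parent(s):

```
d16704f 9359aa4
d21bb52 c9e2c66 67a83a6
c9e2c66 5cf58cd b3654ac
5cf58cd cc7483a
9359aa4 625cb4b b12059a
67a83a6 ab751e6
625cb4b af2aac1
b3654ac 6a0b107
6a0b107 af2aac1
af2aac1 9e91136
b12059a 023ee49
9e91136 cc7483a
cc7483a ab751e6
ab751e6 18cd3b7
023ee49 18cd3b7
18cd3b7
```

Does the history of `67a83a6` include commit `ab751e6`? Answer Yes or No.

Yes

Ancestors of 67a83a6 (commits reachable by following parents): {18cd3b7, 67a83a6, ab751e6}.
ab751e6 is in that set, so it is an ancestor of 67a83a6.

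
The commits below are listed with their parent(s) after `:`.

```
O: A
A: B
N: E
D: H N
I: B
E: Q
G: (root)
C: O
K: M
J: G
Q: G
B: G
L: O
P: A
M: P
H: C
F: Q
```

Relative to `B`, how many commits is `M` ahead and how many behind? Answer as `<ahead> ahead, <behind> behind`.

3 ahead, 0 behind

Reachable from M: {A, B, G, M, P}.
Reachable from B: {B, G}.
Only in M's history (ahead): {A, M, P} — 3.
Only in B's history (behind): {} — 0.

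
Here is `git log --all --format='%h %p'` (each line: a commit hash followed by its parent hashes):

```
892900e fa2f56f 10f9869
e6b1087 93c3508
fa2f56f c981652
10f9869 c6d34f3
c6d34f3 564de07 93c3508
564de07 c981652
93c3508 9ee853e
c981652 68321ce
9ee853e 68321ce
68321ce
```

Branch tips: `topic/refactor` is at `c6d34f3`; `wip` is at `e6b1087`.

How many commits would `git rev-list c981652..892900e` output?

7

Reachable from 892900e: {10f9869, 564de07, 68321ce, 892900e, 93c3508, 9ee853e, c6d34f3, c981652, fa2f56f}.
Reachable from c981652: {68321ce, c981652}.
In 892900e's history but not c981652's: {10f9869, 564de07, 892900e, 93c3508, 9ee853e, c6d34f3, fa2f56f} — 7 commits.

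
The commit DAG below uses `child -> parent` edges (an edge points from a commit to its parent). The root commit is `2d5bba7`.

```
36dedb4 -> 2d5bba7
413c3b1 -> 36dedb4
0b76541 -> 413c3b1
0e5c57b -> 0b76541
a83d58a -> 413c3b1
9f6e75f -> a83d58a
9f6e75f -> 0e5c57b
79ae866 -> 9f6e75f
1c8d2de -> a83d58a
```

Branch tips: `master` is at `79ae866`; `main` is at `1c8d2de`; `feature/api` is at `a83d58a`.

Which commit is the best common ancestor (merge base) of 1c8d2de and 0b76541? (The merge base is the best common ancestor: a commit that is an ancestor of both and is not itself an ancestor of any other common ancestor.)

413c3b1

Ancestors of 1c8d2de: {1c8d2de, 2d5bba7, 36dedb4, 413c3b1, a83d58a}.
Ancestors of 0b76541: {0b76541, 2d5bba7, 36dedb4, 413c3b1}.
Common ancestors: {2d5bba7, 36dedb4, 413c3b1}.
Among these, 413c3b1 is not an ancestor of any other common ancestor — it is the merge base.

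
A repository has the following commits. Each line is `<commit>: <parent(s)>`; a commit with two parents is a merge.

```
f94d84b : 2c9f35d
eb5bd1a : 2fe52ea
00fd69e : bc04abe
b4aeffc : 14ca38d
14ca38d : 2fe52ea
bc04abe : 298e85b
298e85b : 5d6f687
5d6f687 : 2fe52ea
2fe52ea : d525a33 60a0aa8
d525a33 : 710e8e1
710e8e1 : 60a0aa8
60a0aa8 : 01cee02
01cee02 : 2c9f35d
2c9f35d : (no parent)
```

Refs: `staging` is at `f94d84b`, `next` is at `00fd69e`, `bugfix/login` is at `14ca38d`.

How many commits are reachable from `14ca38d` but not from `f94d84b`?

6

Reachable from 14ca38d: {01cee02, 14ca38d, 2c9f35d, 2fe52ea, 60a0aa8, 710e8e1, d525a33}.
Reachable from f94d84b: {2c9f35d, f94d84b}.
In 14ca38d's history but not f94d84b's: {01cee02, 14ca38d, 2fe52ea, 60a0aa8, 710e8e1, d525a33} — 6 commits.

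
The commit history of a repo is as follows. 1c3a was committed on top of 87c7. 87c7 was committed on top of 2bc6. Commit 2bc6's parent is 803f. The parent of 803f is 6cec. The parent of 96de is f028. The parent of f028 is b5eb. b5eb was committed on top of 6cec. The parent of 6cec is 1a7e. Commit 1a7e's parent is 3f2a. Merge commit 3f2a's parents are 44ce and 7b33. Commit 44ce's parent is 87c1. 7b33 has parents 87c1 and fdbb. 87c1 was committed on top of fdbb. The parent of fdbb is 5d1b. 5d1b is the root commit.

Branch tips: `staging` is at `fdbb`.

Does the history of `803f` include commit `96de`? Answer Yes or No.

Ancestors of 803f: {1a7e, 3f2a, 44ce, 5d1b, 6cec, 7b33, 803f, 87c1, fdbb}.
96de is not in that set, so it is not an ancestor of 803f.

No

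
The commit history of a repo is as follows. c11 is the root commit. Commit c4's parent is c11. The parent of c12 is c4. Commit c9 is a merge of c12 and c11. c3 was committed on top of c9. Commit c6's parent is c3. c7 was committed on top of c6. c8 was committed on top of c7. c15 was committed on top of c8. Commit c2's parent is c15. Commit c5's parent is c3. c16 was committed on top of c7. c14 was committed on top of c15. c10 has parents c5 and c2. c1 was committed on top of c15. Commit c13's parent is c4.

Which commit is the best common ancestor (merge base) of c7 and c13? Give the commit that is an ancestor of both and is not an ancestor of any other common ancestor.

Ancestors of c7: {c11, c12, c3, c4, c6, c7, c9}.
Ancestors of c13: {c11, c13, c4}.
Common ancestors: {c11, c4}.
Among these, c4 is not an ancestor of any other common ancestor — it is the merge base.

c4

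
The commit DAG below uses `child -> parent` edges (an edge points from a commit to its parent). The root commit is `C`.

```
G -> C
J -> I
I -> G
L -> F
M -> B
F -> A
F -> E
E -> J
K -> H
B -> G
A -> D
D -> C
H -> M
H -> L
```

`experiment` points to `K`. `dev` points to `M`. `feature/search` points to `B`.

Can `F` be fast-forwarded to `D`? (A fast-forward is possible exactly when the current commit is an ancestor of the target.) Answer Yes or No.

No

A fast-forward from F to D is possible iff F is an ancestor of D.
Ancestors of D: {C, D}.
F is not among them, so fast-forward is not possible.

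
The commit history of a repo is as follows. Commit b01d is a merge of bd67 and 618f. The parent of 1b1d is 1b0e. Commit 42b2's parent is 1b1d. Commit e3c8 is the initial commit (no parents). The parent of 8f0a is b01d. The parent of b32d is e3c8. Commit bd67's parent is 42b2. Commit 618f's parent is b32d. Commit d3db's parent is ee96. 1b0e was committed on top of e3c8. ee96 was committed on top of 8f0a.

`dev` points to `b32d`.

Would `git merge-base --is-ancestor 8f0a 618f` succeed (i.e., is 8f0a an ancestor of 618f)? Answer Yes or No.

Ancestors of 618f: {618f, b32d, e3c8}.
8f0a is not in that set, so it is not an ancestor of 618f.

No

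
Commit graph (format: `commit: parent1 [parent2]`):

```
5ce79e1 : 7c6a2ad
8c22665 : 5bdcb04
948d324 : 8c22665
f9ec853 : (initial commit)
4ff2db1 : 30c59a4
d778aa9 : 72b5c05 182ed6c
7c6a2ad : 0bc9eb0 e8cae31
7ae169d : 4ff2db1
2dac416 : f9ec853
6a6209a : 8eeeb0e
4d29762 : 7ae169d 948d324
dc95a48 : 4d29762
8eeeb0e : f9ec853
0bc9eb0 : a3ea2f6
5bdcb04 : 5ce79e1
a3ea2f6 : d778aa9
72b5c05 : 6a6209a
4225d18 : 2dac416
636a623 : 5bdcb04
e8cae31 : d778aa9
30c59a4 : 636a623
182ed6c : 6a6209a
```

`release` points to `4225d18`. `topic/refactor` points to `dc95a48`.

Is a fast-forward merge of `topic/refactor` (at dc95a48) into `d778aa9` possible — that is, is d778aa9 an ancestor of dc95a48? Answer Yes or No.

Yes

A fast-forward from d778aa9 to dc95a48 is possible iff d778aa9 is an ancestor of dc95a48.
Ancestors of dc95a48: {0bc9eb0, 182ed6c, 30c59a4, 4d29762, 4ff2db1, 5bdcb04, 5ce79e1, 636a623, 6a6209a, 72b5c05, 7ae169d, 7c6a2ad, 8c22665, 8eeeb0e, 948d324, a3ea2f6, d778aa9, dc95a48, e8cae31, f9ec853}.
d778aa9 is among them, so fast-forward is possible.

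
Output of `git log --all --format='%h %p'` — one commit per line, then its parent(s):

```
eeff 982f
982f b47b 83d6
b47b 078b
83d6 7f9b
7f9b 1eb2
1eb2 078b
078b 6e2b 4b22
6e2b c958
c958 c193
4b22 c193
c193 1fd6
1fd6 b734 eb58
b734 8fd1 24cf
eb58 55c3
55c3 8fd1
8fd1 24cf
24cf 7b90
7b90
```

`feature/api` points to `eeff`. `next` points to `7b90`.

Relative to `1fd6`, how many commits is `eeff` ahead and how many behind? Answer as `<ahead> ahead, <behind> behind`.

Reachable from eeff: {078b, 1eb2, 1fd6, 24cf, 4b22, 55c3, 6e2b, 7b90, 7f9b, 83d6, 8fd1, 982f, b47b, b734, c193, c958, eb58, eeff}.
Reachable from 1fd6: {1fd6, 24cf, 55c3, 7b90, 8fd1, b734, eb58}.
Only in eeff's history (ahead): {078b, 1eb2, 4b22, 6e2b, 7f9b, 83d6, 982f, b47b, c193, c958, eeff} — 11.
Only in 1fd6's history (behind): {} — 0.

11 ahead, 0 behind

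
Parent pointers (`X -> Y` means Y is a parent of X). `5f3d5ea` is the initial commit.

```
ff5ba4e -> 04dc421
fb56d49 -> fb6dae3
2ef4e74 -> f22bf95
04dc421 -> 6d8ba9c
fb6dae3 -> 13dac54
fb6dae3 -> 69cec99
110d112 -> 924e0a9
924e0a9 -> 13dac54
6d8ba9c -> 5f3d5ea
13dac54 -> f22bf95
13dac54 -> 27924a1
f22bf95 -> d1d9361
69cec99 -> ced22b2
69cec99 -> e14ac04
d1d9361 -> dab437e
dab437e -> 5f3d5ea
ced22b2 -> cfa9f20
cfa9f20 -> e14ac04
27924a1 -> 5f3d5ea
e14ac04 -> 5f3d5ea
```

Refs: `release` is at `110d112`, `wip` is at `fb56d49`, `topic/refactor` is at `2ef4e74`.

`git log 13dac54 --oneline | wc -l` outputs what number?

6

Walking parent pointers from 13dac54: reachable set = {13dac54, 27924a1, 5f3d5ea, d1d9361, dab437e, f22bf95}.
That is 6 commits.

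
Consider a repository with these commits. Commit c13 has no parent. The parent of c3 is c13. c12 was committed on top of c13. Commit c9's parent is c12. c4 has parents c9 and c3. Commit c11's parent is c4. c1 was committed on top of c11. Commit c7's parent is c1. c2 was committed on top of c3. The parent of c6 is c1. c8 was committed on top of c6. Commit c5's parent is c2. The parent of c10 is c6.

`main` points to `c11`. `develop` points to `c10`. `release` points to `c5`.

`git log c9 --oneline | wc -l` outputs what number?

3

Walking parent pointers from c9: reachable set = {c12, c13, c9}.
That is 3 commits.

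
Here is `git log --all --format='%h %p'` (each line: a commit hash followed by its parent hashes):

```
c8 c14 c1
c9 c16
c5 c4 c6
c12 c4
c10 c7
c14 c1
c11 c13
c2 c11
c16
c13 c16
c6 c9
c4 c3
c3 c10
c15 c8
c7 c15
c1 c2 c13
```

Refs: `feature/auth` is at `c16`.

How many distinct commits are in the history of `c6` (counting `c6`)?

Walking parent pointers from c6: reachable set = {c16, c6, c9}.
That is 3 commits.

3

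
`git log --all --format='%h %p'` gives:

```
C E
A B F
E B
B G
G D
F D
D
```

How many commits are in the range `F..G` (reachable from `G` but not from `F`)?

1

Reachable from G: {D, G}.
Reachable from F: {D, F}.
In G's history but not F's: {G} — 1 commit.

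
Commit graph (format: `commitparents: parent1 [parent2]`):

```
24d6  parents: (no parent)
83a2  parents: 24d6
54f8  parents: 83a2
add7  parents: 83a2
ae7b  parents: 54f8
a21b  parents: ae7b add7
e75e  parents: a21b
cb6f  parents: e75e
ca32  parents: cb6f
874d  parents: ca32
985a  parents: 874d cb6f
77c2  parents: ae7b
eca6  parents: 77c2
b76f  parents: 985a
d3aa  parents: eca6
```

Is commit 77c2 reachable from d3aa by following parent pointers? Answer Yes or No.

Yes

Ancestors of d3aa (commits reachable by following parents): {24d6, 54f8, 77c2, 83a2, ae7b, d3aa, eca6}.
77c2 is in that set, so it is an ancestor of d3aa.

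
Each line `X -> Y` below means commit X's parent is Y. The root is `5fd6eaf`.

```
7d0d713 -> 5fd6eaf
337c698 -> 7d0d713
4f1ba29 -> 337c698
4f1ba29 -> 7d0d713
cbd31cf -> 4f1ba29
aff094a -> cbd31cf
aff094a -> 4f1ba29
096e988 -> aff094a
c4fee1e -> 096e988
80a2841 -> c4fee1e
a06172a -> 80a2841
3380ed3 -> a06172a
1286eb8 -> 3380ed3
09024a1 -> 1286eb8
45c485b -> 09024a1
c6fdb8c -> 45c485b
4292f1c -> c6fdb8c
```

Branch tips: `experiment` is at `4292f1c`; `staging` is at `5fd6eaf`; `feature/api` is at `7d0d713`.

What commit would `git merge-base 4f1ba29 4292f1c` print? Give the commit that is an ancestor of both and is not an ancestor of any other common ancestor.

Ancestors of 4f1ba29: {337c698, 4f1ba29, 5fd6eaf, 7d0d713}.
Ancestors of 4292f1c: {09024a1, 096e988, 1286eb8, 337c698, 3380ed3, 4292f1c, 45c485b, 4f1ba29, 5fd6eaf, 7d0d713, 80a2841, a06172a, aff094a, c4fee1e, c6fdb8c, cbd31cf}.
Common ancestors: {337c698, 4f1ba29, 5fd6eaf, 7d0d713}.
Among these, 4f1ba29 is not an ancestor of any other common ancestor — it is the merge base.

4f1ba29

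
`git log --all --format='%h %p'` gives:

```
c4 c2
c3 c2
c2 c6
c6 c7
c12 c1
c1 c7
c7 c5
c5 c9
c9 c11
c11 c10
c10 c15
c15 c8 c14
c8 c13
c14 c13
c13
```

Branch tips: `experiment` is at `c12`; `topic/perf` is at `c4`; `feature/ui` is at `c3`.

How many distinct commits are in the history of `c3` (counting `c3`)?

Walking parent pointers from c3: reachable set = {c10, c11, c13, c14, c15, c2, c3, c5, c6, c7, c8, c9}.
That is 12 commits.

12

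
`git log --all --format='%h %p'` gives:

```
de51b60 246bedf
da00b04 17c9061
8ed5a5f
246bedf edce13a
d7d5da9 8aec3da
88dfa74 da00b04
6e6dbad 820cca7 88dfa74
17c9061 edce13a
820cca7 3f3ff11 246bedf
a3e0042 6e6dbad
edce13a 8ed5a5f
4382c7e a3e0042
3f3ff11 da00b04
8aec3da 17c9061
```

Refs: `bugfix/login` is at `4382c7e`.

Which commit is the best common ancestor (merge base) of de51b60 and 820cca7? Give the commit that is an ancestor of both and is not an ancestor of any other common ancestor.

Ancestors of de51b60: {246bedf, 8ed5a5f, de51b60, edce13a}.
Ancestors of 820cca7: {17c9061, 246bedf, 3f3ff11, 820cca7, 8ed5a5f, da00b04, edce13a}.
Common ancestors: {246bedf, 8ed5a5f, edce13a}.
Among these, 246bedf is not an ancestor of any other common ancestor — it is the merge base.

246bedf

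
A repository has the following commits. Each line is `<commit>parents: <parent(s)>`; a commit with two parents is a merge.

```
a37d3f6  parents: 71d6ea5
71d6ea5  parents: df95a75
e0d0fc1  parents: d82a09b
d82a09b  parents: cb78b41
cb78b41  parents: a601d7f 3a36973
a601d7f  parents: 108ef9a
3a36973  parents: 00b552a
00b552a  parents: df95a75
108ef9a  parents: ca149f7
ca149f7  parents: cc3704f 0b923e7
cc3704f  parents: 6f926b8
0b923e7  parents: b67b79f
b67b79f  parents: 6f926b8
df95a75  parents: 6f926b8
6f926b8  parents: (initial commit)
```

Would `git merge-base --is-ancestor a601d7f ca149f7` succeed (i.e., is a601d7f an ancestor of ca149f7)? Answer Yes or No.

No

Ancestors of ca149f7: {0b923e7, 6f926b8, b67b79f, ca149f7, cc3704f}.
a601d7f is not in that set, so it is not an ancestor of ca149f7.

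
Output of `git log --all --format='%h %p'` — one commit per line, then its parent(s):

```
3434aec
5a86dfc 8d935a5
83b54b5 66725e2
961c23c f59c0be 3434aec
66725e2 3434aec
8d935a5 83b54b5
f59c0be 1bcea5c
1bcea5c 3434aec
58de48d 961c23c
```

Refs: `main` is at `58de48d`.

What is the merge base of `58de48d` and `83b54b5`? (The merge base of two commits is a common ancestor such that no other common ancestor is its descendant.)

Ancestors of 58de48d: {1bcea5c, 3434aec, 58de48d, 961c23c, f59c0be}.
Ancestors of 83b54b5: {3434aec, 66725e2, 83b54b5}.
Common ancestors: {3434aec}.
The only common ancestor is 3434aec, so it is the merge base.

3434aec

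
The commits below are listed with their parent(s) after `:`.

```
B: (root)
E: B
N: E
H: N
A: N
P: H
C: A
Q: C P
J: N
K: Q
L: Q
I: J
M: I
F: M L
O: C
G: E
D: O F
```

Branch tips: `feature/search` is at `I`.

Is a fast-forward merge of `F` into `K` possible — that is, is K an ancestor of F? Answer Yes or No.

No

A fast-forward from K to F is possible iff K is an ancestor of F.
Ancestors of F: {A, B, C, E, F, H, I, J, L, M, N, P, Q}.
K is not among them, so fast-forward is not possible.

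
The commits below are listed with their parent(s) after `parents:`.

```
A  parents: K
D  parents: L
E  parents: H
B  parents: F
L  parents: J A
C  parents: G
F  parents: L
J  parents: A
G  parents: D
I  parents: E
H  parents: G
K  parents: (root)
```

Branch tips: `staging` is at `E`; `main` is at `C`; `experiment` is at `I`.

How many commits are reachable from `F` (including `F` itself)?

5

Walking parent pointers from F: reachable set = {A, F, J, K, L}.
That is 5 commits.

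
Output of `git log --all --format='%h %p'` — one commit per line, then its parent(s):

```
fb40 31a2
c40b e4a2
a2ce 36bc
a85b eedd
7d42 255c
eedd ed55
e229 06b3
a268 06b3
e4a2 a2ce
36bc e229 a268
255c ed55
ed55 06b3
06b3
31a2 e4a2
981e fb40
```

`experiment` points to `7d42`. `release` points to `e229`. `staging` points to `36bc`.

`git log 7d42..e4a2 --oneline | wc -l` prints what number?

Reachable from e4a2: {06b3, 36bc, a268, a2ce, e229, e4a2}.
Reachable from 7d42: {06b3, 255c, 7d42, ed55}.
In e4a2's history but not 7d42's: {36bc, a268, a2ce, e229, e4a2} — 5 commits.

5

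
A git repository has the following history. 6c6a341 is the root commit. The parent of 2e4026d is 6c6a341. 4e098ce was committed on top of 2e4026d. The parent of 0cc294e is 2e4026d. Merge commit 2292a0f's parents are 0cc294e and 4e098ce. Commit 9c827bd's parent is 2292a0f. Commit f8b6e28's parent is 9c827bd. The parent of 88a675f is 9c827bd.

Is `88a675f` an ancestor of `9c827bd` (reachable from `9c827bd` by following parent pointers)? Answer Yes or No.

Ancestors of 9c827bd: {0cc294e, 2292a0f, 2e4026d, 4e098ce, 6c6a341, 9c827bd}.
88a675f is not in that set, so it is not an ancestor of 9c827bd.

No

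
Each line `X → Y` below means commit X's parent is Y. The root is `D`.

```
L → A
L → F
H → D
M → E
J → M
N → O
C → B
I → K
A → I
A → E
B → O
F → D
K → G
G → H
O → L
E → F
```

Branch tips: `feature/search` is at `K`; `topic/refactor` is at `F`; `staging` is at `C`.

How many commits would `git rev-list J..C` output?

9

Reachable from C: {A, B, C, D, E, F, G, H, I, K, L, O}.
Reachable from J: {D, E, F, J, M}.
In C's history but not J's: {A, B, C, G, H, I, K, L, O} — 9 commits.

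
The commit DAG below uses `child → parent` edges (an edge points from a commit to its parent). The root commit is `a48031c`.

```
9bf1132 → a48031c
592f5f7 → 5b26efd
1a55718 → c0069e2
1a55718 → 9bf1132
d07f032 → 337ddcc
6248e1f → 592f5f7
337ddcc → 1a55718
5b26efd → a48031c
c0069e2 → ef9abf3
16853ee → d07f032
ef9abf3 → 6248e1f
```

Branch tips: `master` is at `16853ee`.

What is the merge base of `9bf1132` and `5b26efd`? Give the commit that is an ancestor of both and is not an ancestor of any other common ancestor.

a48031c

Ancestors of 9bf1132: {9bf1132, a48031c}.
Ancestors of 5b26efd: {5b26efd, a48031c}.
Common ancestors: {a48031c}.
The only common ancestor is a48031c, so it is the merge base.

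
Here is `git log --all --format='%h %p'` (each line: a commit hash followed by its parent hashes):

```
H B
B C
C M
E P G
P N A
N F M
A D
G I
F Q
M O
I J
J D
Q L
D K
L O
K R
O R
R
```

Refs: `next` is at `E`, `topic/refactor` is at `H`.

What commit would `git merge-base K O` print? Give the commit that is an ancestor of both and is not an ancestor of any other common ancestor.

Ancestors of K: {K, R}.
Ancestors of O: {O, R}.
Common ancestors: {R}.
The only common ancestor is R, so it is the merge base.

R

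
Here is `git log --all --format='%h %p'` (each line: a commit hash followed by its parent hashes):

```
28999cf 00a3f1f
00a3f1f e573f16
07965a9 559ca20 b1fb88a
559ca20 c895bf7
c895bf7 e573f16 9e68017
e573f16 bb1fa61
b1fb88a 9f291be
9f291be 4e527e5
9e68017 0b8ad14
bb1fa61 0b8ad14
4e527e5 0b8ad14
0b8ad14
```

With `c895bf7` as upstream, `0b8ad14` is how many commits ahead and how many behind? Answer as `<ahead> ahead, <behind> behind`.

0 ahead, 4 behind

Reachable from 0b8ad14: {0b8ad14}.
Reachable from c895bf7: {0b8ad14, 9e68017, bb1fa61, c895bf7, e573f16}.
Only in 0b8ad14's history (ahead): {} — 0.
Only in c895bf7's history (behind): {9e68017, bb1fa61, c895bf7, e573f16} — 4.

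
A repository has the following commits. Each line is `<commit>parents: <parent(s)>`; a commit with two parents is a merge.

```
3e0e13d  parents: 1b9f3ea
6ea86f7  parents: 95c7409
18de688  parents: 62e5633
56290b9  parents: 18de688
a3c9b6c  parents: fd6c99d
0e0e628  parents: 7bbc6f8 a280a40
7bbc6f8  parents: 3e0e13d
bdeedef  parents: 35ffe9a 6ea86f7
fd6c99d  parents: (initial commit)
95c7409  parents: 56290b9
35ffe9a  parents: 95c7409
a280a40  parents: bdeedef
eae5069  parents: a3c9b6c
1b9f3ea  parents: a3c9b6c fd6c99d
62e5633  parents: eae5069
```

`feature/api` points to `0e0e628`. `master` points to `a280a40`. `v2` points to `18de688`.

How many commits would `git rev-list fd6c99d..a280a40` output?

10

Reachable from a280a40: {18de688, 35ffe9a, 56290b9, 62e5633, 6ea86f7, 95c7409, a280a40, a3c9b6c, bdeedef, eae5069, fd6c99d}.
Reachable from fd6c99d: {fd6c99d}.
In a280a40's history but not fd6c99d's: {18de688, 35ffe9a, 56290b9, 62e5633, 6ea86f7, 95c7409, a280a40, a3c9b6c, bdeedef, eae5069} — 10 commits.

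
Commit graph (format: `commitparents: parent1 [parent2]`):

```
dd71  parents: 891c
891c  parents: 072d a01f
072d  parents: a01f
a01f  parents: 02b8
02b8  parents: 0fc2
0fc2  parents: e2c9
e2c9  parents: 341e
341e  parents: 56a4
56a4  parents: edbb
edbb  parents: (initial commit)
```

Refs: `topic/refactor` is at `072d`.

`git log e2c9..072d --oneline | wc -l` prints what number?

4

Reachable from 072d: {02b8, 072d, 0fc2, 341e, 56a4, a01f, e2c9, edbb}.
Reachable from e2c9: {341e, 56a4, e2c9, edbb}.
In 072d's history but not e2c9's: {02b8, 072d, 0fc2, a01f} — 4 commits.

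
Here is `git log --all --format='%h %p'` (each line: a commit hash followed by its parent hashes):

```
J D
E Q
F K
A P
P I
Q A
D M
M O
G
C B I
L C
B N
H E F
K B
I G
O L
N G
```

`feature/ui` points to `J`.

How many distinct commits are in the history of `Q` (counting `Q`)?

Walking parent pointers from Q: reachable set = {A, G, I, P, Q}.
That is 5 commits.

5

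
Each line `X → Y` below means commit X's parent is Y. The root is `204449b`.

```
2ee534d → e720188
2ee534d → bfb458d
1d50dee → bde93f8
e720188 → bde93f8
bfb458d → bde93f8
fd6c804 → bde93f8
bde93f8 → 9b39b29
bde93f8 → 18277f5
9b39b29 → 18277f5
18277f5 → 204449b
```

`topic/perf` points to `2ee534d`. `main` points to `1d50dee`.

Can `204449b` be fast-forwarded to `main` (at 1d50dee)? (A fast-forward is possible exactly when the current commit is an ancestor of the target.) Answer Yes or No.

A fast-forward from 204449b to 1d50dee is possible iff 204449b is an ancestor of 1d50dee.
Ancestors of 1d50dee: {18277f5, 1d50dee, 204449b, 9b39b29, bde93f8}.
204449b is among them, so fast-forward is possible.

Yes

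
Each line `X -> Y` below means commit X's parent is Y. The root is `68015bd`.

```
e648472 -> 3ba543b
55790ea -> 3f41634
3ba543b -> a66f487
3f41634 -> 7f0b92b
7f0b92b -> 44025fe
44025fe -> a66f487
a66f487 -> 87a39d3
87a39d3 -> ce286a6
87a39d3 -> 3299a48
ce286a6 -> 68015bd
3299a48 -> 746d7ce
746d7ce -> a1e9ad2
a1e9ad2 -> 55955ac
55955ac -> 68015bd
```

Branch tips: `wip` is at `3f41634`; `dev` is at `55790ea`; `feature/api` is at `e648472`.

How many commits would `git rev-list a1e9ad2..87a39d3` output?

Reachable from 87a39d3: {3299a48, 55955ac, 68015bd, 746d7ce, 87a39d3, a1e9ad2, ce286a6}.
Reachable from a1e9ad2: {55955ac, 68015bd, a1e9ad2}.
In 87a39d3's history but not a1e9ad2's: {3299a48, 746d7ce, 87a39d3, ce286a6} — 4 commits.

4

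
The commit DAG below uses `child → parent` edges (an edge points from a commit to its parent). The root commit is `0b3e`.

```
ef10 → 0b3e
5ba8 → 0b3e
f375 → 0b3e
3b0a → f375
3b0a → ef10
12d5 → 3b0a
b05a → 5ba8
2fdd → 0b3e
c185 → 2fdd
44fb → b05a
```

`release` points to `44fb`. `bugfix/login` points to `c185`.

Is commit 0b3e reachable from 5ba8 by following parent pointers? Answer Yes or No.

Ancestors of 5ba8 (commits reachable by following parents): {0b3e, 5ba8}.
0b3e is in that set, so it is an ancestor of 5ba8.

Yes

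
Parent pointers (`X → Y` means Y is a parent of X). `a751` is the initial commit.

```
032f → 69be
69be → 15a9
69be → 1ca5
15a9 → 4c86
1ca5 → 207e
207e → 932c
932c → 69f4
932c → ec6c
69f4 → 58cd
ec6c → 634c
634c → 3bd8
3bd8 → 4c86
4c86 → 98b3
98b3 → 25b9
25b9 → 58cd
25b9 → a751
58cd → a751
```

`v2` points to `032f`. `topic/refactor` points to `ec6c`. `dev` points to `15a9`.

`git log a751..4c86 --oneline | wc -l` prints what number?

Reachable from 4c86: {25b9, 4c86, 58cd, 98b3, a751}.
Reachable from a751: {a751}.
In 4c86's history but not a751's: {25b9, 4c86, 58cd, 98b3} — 4 commits.

4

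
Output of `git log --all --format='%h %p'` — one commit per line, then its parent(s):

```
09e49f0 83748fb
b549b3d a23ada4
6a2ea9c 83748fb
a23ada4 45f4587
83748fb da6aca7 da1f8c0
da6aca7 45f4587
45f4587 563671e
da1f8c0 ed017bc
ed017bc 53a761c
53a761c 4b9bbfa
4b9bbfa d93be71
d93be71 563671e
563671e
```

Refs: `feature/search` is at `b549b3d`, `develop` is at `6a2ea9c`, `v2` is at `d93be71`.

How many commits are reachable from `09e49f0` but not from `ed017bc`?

5

Reachable from 09e49f0: {09e49f0, 45f4587, 4b9bbfa, 53a761c, 563671e, 83748fb, d93be71, da1f8c0, da6aca7, ed017bc}.
Reachable from ed017bc: {4b9bbfa, 53a761c, 563671e, d93be71, ed017bc}.
In 09e49f0's history but not ed017bc's: {09e49f0, 45f4587, 83748fb, da1f8c0, da6aca7} — 5 commits.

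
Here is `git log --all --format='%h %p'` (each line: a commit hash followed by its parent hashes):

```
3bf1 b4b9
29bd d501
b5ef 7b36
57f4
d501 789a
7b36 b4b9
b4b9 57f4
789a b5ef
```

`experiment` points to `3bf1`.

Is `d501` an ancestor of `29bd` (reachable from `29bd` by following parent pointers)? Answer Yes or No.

Ancestors of 29bd (commits reachable by following parents): {29bd, 57f4, 789a, 7b36, b4b9, b5ef, d501}.
d501 is in that set, so it is an ancestor of 29bd.

Yes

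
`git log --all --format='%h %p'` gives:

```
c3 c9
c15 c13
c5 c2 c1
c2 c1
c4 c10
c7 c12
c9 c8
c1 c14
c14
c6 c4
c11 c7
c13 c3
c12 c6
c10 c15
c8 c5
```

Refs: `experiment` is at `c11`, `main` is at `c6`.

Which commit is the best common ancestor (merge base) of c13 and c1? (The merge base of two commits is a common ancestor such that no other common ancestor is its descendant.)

c1

Ancestors of c13: {c1, c13, c14, c2, c3, c5, c8, c9}.
Ancestors of c1: {c1, c14}.
Common ancestors: {c1, c14}.
Among these, c1 is not an ancestor of any other common ancestor — it is the merge base.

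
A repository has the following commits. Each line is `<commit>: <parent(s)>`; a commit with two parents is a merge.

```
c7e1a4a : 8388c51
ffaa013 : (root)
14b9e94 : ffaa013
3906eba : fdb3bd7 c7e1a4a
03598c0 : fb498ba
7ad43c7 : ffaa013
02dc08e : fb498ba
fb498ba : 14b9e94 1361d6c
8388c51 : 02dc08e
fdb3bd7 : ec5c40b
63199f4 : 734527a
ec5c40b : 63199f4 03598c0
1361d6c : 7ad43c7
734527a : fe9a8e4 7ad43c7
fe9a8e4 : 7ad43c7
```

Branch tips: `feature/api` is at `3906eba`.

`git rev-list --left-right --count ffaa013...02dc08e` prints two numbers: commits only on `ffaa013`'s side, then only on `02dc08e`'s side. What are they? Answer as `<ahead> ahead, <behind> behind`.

0 ahead, 5 behind

Reachable from ffaa013: {ffaa013}.
Reachable from 02dc08e: {02dc08e, 1361d6c, 14b9e94, 7ad43c7, fb498ba, ffaa013}.
Only in ffaa013's history (ahead): {} — 0.
Only in 02dc08e's history (behind): {02dc08e, 1361d6c, 14b9e94, 7ad43c7, fb498ba} — 5.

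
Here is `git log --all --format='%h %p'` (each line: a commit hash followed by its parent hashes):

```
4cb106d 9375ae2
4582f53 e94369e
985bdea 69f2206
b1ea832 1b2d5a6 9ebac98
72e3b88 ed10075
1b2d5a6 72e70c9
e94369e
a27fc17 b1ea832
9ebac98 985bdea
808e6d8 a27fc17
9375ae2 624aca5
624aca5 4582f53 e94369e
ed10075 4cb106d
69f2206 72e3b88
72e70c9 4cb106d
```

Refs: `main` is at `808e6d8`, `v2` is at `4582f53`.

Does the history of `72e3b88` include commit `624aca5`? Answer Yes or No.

Ancestors of 72e3b88 (commits reachable by following parents): {4582f53, 4cb106d, 624aca5, 72e3b88, 9375ae2, e94369e, ed10075}.
624aca5 is in that set, so it is an ancestor of 72e3b88.

Yes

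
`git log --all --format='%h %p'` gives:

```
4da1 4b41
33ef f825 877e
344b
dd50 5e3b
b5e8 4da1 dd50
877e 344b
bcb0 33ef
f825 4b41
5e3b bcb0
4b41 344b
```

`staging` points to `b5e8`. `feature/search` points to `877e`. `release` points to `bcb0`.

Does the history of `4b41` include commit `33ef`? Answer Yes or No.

No

Ancestors of 4b41: {344b, 4b41}.
33ef is not in that set, so it is not an ancestor of 4b41.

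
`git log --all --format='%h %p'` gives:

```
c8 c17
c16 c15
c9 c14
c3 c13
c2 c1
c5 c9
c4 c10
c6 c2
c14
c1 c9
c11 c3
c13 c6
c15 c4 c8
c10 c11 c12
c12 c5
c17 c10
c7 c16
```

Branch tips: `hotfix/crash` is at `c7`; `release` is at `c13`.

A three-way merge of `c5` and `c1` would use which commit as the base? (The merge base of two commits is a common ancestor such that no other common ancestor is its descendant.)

c9

Ancestors of c5: {c14, c5, c9}.
Ancestors of c1: {c1, c14, c9}.
Common ancestors: {c14, c9}.
Among these, c9 is not an ancestor of any other common ancestor — it is the merge base.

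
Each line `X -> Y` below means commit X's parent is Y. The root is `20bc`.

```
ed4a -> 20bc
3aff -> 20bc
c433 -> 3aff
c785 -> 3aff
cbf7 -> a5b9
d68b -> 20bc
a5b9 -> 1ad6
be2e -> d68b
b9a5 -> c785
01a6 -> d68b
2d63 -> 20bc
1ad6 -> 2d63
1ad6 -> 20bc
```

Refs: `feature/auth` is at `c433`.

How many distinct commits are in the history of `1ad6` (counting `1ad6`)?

3

Walking parent pointers from 1ad6: reachable set = {1ad6, 20bc, 2d63}.
That is 3 commits.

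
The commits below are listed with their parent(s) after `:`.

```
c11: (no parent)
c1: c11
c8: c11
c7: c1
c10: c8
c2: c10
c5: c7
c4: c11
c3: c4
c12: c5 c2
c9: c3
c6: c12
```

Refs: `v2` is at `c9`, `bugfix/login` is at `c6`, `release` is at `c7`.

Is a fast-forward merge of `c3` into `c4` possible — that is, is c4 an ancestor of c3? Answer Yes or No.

Yes

A fast-forward from c4 to c3 is possible iff c4 is an ancestor of c3.
Ancestors of c3: {c11, c3, c4}.
c4 is among them, so fast-forward is possible.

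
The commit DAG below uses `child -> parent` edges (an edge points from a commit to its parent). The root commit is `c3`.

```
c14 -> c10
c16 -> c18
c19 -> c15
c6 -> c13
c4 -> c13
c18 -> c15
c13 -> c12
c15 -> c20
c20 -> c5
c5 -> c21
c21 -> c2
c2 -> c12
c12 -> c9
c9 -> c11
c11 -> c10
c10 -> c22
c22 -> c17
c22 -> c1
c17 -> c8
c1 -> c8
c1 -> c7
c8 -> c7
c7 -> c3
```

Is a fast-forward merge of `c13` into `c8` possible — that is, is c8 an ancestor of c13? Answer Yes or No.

A fast-forward from c8 to c13 is possible iff c8 is an ancestor of c13.
Ancestors of c13: {c1, c10, c11, c12, c13, c17, c22, c3, c7, c8, c9}.
c8 is among them, so fast-forward is possible.

Yes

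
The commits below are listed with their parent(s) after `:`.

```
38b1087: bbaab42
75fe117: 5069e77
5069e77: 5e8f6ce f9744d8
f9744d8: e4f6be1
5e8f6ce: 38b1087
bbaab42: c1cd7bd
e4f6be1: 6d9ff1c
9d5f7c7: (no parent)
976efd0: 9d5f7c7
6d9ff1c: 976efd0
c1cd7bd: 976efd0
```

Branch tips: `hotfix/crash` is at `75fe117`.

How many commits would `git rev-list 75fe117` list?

11

Walking parent pointers from 75fe117: reachable set = {38b1087, 5069e77, 5e8f6ce, 6d9ff1c, 75fe117, 976efd0, 9d5f7c7, bbaab42, c1cd7bd, e4f6be1, f9744d8}.
That is 11 commits.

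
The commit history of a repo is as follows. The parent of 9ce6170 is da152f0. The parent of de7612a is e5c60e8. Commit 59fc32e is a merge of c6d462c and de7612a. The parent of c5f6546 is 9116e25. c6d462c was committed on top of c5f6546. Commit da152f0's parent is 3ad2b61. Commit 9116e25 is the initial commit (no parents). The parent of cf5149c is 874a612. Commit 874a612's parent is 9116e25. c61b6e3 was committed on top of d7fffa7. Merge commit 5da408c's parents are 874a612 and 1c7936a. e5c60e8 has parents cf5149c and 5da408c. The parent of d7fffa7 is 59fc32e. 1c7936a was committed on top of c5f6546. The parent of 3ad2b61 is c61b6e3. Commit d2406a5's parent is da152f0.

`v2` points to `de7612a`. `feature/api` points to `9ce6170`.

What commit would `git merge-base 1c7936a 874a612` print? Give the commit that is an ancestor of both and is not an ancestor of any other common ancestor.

9116e25

Ancestors of 1c7936a: {1c7936a, 9116e25, c5f6546}.
Ancestors of 874a612: {874a612, 9116e25}.
Common ancestors: {9116e25}.
The only common ancestor is 9116e25, so it is the merge base.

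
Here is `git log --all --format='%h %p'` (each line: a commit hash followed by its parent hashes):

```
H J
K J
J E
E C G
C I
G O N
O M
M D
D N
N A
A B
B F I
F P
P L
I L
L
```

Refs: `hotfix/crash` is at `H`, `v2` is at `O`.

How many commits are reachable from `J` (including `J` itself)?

14

Walking parent pointers from J: reachable set = {A, B, C, D, E, F, G, I, J, L, M, N, O, P}.
That is 14 commits.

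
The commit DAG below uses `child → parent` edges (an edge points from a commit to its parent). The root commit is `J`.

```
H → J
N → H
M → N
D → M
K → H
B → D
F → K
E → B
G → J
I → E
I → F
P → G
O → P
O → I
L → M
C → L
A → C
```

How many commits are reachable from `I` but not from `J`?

9

Reachable from I: {B, D, E, F, H, I, J, K, M, N}.
Reachable from J: {J}.
In I's history but not J's: {B, D, E, F, H, I, K, M, N} — 9 commits.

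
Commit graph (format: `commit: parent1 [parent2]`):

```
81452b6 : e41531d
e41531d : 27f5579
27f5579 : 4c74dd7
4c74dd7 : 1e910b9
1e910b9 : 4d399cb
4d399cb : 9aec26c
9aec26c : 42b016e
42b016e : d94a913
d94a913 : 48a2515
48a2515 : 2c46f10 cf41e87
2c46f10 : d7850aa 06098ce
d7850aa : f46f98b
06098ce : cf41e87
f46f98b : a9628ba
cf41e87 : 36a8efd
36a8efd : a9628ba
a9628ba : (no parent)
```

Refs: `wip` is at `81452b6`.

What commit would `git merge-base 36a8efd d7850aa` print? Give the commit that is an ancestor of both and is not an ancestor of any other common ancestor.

a9628ba

Ancestors of 36a8efd: {36a8efd, a9628ba}.
Ancestors of d7850aa: {a9628ba, d7850aa, f46f98b}.
Common ancestors: {a9628ba}.
The only common ancestor is a9628ba, so it is the merge base.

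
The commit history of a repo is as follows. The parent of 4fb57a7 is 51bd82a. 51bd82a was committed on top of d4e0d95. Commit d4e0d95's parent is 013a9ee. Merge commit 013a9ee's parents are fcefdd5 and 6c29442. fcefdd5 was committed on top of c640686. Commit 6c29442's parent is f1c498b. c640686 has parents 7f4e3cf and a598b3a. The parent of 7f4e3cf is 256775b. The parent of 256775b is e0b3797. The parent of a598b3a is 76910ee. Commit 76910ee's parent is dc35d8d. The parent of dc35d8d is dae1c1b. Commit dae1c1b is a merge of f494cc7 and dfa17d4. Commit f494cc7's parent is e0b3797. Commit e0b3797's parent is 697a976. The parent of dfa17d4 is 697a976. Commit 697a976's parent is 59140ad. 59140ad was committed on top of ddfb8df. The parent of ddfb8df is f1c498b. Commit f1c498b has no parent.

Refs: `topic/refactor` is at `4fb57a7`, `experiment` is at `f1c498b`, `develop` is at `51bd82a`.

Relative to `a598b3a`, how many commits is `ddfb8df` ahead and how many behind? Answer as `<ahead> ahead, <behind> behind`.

0 ahead, 9 behind

Reachable from ddfb8df: {ddfb8df, f1c498b}.
Reachable from a598b3a: {59140ad, 697a976, 76910ee, a598b3a, dae1c1b, dc35d8d, ddfb8df, dfa17d4, e0b3797, f1c498b, f494cc7}.
Only in ddfb8df's history (ahead): {} — 0.
Only in a598b3a's history (behind): {59140ad, 697a976, 76910ee, a598b3a, dae1c1b, dc35d8d, dfa17d4, e0b3797, f494cc7} — 9.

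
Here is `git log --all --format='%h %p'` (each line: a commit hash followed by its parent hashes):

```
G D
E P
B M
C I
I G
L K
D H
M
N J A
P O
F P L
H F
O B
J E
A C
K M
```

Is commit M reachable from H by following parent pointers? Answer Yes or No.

Ancestors of H (commits reachable by following parents): {B, F, H, K, L, M, O, P}.
M is in that set, so it is an ancestor of H.

Yes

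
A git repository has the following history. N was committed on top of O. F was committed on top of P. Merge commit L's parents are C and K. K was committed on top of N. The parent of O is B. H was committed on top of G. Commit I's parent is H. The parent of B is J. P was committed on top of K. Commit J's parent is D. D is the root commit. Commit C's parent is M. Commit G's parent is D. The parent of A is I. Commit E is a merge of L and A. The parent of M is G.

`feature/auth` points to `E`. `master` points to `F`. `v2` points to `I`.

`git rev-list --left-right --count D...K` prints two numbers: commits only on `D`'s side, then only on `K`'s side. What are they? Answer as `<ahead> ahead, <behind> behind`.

Reachable from D: {D}.
Reachable from K: {B, D, J, K, N, O}.
Only in D's history (ahead): {} — 0.
Only in K's history (behind): {B, J, K, N, O} — 5.

0 ahead, 5 behind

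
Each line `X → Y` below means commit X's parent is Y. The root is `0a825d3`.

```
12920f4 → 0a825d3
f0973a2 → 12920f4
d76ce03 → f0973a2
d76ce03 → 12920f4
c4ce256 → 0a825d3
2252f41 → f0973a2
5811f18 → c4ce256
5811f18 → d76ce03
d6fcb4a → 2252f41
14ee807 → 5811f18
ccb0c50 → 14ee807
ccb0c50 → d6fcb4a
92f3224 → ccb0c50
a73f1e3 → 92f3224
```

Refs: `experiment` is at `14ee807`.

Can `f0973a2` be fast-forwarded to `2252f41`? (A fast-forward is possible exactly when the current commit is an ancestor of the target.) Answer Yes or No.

Yes

A fast-forward from f0973a2 to 2252f41 is possible iff f0973a2 is an ancestor of 2252f41.
Ancestors of 2252f41: {0a825d3, 12920f4, 2252f41, f0973a2}.
f0973a2 is among them, so fast-forward is possible.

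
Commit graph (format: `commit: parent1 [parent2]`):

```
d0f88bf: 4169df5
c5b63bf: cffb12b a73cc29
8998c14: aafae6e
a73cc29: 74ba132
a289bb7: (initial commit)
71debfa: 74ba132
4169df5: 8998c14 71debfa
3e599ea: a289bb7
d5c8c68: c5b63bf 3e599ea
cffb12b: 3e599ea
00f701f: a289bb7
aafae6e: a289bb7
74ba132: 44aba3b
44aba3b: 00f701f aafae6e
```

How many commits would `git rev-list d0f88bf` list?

Walking parent pointers from d0f88bf: reachable set = {00f701f, 4169df5, 44aba3b, 71debfa, 74ba132, 8998c14, a289bb7, aafae6e, d0f88bf}.
That is 9 commits.

9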